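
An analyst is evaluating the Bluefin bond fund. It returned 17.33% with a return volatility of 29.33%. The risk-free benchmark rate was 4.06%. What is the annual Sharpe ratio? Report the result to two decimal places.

Sharpe = (Rp − Rf) / σp = (17.33% − 4.06%) / 29.33% = 13.27% / 29.33% = 0.4524

0.45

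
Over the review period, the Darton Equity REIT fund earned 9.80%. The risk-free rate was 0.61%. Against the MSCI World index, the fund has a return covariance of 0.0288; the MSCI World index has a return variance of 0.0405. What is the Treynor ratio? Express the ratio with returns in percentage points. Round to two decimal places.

12.92

β = Cov / Var = 0.0288 / 0.0405 = 0.7111
Treynor = (Rp − Rf) / β = (9.80% − 0.61%) / 0.7111 = 9.19 / 0.7111 = 12.9236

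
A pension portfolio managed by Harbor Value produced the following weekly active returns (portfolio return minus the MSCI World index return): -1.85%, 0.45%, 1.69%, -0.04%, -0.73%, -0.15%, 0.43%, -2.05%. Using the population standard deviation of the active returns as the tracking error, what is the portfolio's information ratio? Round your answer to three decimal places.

r̄ = (-1.85 + 0.45 + 1.69 − 0.04 − 0.73 − 0.15 + 0.43 − 2.05) / 8 = -0.2813%
Population σ = √[Σ(r − r̄)² / 8] = √[10.7927 / 8] = √1.3491 = 1.1615%
IR = r̄ / tracking error = -0.2813 / 1.1615 = -0.2422

-0.242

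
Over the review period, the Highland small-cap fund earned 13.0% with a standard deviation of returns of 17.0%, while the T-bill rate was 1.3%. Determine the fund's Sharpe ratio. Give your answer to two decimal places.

0.69

Sharpe = (Rp − Rf) / σp = (13.0% − 1.3%) / 17.0% = 11.70% / 17.0% = 0.6882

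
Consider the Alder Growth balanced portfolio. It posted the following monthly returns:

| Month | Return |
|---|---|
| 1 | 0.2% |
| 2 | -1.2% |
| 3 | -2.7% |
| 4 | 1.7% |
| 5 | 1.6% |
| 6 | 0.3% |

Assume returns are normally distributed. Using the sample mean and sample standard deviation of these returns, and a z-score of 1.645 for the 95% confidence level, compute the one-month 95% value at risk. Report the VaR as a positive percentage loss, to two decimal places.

2.80

Mean return r̄ = -0.10 / 6 = -0.0167%
Sample std dev = √[14.3083 / 5] = 1.6916%
VaR = −(r̄ − z·σ) = −(-0.0167 − 1.645 × 1.6916) = −(-2.7994) = 2.7994%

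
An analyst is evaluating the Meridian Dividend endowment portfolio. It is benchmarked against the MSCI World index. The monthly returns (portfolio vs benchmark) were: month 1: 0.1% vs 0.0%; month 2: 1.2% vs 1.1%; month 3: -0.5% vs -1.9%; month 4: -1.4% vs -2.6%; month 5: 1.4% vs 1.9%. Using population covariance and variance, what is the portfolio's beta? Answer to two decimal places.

r̄p = 0.1600%,  r̄m = -0.3000%
Cov = Σ(rp − r̄p)(rm − r̄m) / 5 = 1.7620
Var(rm) = Σ(rm − r̄m)² / 5 = 2.9480
β = Cov / Var = 1.7620 / 2.9480 = 0.5977

0.60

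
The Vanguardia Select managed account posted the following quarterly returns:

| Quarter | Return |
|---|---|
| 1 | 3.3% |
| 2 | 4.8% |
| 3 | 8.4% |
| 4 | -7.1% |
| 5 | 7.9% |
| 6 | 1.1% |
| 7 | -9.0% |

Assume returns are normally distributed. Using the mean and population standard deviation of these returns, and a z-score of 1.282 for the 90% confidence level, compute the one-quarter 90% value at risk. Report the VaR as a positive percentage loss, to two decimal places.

r̄ = (3.3 + 4.8 + 8.4 − 7.1 + 7.9 + 1.1 − 9) / 7 = 1.3429%
Σ(r − r̄)² = (3.3 − 1.3429)² + (4.8 − 1.3429)² + (8.4 − 1.3429)² + … = 286.8971
σ = √[286.8971 / 7] = 6.4020%
VaR = −(r̄ − z·σ) = −(1.3429 − 1.282 × 6.4020) = −(-6.8645) = 6.8645%

6.86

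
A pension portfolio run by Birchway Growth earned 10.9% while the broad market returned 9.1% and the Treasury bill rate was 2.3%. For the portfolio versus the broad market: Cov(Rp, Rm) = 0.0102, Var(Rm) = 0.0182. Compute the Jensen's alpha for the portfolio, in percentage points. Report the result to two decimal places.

4.79

β = Cov / Var = 0.0102 / 0.0182 = 0.5604
E[R] = Rf + β(Rm − Rf) = 2.3% + 0.5604 × (9.1% − 2.3%) = 6.1107%
α = Rp − E[R] = 10.9% − 6.1107% = 4.7893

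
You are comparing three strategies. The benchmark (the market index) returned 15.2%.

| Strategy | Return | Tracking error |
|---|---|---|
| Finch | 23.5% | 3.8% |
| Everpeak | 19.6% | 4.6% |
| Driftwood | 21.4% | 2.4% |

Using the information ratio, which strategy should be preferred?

Driftwood

Finch: IR = (23.5% − 15.2%) / 3.8% = 2.184
Everpeak: IR = (19.6% − 15.2%) / 4.6% = 0.957
Driftwood: IR = (21.4% − 15.2%) / 2.4% = 2.583
Highest: Driftwood (2.583).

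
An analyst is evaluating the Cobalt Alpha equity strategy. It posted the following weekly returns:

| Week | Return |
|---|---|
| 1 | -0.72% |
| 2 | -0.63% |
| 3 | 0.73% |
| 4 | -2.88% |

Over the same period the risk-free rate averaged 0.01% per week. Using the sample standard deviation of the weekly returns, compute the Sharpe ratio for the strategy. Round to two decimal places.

-0.59

Mean return r̄ = -3.500 / 4 = -0.8750%
Sample σ = √[Σ(r − r̄)² / 3] = √[6.6801 / 3] = √2.2267 = 1.4922%
Sharpe = (r̄ − rf) / σ = (-0.8750 − 0.01) / 1.4922 = -0.8850 / 1.4922 = -0.5931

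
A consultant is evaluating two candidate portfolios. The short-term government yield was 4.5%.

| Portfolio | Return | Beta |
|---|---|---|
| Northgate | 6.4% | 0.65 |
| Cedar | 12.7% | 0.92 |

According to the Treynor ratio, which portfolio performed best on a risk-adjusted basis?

Cedar

Northgate: Treynor = (6.4% − 4.5%) / 0.65 = 2.923
Cedar: Treynor = (12.7% − 4.5%) / 0.92 = 8.913
Highest: Cedar (8.913).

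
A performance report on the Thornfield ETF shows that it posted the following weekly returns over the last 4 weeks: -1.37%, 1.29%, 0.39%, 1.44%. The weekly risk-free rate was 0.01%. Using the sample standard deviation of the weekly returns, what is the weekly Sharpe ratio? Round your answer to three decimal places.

μ = (-1.37 + 1.29 + 0.39 + 1.44) / 4 = 0.4375%
Σ(r − μ)² = 5.0011; sample σ = √(5.0011/3) = 1.2911%
Sharpe = (μ − rf) / σ = (0.4375 − 0.01) / 1.2911 = 0.4275 / 1.2911 = 0.3311

0.331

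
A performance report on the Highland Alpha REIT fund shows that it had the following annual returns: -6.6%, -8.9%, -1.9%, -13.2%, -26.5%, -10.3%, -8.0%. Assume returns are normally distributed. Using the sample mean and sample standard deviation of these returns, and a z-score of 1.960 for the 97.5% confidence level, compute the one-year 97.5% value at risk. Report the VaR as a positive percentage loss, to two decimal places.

Mean return μ = -75.40 / 7 = -10.7714%
Sample std dev = √[360.7943 / 6] = 7.7545%
VaR = −(μ − z·σ) = −(-10.7714 − 1.960 × 7.7545) = −(-25.9702) = 25.9702%

25.97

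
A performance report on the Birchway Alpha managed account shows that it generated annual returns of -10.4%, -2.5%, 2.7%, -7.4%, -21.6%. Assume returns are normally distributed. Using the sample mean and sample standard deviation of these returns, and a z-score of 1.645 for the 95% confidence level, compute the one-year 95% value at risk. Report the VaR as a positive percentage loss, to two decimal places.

r̄ = (-10.4 − 2.5 + 2.7 − 7.4 − 21.6) / 5 = -7.8400%
Sample σ = √[Σ(r − r̄)² / 4] = √[335.6920 / 4] = √83.9230 = 9.1609%
VaR = −(r̄ − z·σ) = −(-7.8400 − 1.645 × 9.1609) = −(-22.9097) = 22.9097%

22.91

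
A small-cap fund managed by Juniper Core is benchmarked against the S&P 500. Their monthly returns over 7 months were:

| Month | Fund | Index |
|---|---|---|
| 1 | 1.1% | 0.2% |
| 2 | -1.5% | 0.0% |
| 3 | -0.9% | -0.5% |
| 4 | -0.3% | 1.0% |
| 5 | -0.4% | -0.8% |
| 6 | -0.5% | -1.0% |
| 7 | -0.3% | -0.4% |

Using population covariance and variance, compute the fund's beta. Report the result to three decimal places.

0.256

r̄p = -0.4000%,  r̄m = -0.2143%
Cov = Σ(rp − r̄p)(rm − r̄m) / 7 = 0.1014
Var(rm) = Σ(rm − r̄m)² / 7 = 0.3955
β = Cov / Var = 0.1014 / 0.3955 = 0.2564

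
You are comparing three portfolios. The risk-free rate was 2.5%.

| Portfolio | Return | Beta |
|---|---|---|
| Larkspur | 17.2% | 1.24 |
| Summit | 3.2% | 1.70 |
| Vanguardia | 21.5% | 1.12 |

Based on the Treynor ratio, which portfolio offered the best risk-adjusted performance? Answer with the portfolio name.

Larkspur: Treynor = (17.2% − 2.5%) / 1.24 = 11.855
Summit: Treynor = (3.2% − 2.5%) / 1.70 = 0.412
Vanguardia: Treynor = (21.5% − 2.5%) / 1.12 = 16.964
Highest: Vanguardia (16.964).

Vanguardia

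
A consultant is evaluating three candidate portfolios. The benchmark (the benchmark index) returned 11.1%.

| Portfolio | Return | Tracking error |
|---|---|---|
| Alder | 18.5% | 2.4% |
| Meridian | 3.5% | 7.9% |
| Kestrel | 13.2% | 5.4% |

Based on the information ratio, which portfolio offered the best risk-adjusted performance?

Alder

Alder: IR = (18.5% − 11.1%) / 2.4% = 3.083
Meridian: IR = (3.5% − 11.1%) / 7.9% = -0.962
Kestrel: IR = (13.2% − 11.1%) / 5.4% = 0.389
Highest: Alder (3.083).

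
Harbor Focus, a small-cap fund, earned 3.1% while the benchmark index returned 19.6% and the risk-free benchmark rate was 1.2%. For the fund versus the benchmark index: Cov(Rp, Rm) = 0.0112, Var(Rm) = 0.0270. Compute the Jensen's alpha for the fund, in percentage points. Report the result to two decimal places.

β = Cov / Var = 0.0112 / 0.0270 = 0.4148
E[R] = Rf + β(Rm − Rf) = 1.2% + 0.4148 × (19.6% − 1.2%) = 8.8323%
α = Rp − E[R] = 3.1% − 8.8323% = -5.7323

-5.73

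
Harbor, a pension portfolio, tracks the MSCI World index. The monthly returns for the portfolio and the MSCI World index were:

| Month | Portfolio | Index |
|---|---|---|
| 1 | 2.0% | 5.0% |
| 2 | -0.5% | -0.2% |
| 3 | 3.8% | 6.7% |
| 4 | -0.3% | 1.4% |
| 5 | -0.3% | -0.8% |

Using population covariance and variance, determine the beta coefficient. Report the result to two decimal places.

r̄p = 0.9400%,  r̄m = 2.4200%
Cov = Σ(rp − r̄p)(rm − r̄m) / 5 = 4.8012
Var(rm) = Σ(rm − r̄m)² / 5 = 8.6496
β = Cov / Var = 4.8012 / 8.6496 = 0.5551

0.56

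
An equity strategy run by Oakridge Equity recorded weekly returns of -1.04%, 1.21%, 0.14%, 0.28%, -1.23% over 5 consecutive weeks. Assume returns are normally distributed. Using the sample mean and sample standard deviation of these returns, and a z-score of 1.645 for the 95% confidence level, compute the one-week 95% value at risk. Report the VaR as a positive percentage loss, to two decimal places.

Mean return μ = -0.640 / 5 = -0.1280%
Σ(r − μ)² = (-1.04 − (-0.1280))² + (1.21 − (-0.1280))² + … = 4.0747
sample σ = √(4.0747 / 4) = √1.0187 = 1.0093%
VaR = −(μ − z·σ) = −(-0.1280 − 1.645 × 1.0093) = −(-1.7883) = 1.7883%

1.79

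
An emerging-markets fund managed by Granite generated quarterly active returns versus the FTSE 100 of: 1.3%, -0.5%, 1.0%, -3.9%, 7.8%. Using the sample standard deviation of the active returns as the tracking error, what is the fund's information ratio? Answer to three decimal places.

r̄ = (1.3 − 0.5 + 1 − 3.9 + 7.8) / 5 = 1.1400%
Sample σ = √[Σ(r − r̄)² / 4] = √[72.4920 / 4] = √18.1230 = 4.2571%
IR = r̄ / tracking error = 1.1400 / 4.2571 = 0.2678

0.268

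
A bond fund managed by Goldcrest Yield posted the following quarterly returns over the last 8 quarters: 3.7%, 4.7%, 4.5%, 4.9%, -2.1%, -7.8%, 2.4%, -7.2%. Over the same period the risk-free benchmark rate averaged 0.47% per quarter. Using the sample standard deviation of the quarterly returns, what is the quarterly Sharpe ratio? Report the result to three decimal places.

Mean return r̄ = 3.10 / 8 = 0.3875%
Σ(r − r̄)² = 201.6888; sample σ = √(201.6888/7) = 5.3677%
Sharpe = (r̄ − rf) / σ = (0.3875 − 0.47) / 5.3677 = -0.0825 / 5.3677 = -0.0154

-0.015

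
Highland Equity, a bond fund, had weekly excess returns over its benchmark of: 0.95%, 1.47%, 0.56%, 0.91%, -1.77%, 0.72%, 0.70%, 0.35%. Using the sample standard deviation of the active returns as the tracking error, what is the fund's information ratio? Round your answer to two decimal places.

0.50

Mean return r̄ = 3.890 / 8 = 0.4863%
Sample σ = √[Σ(r − r̄)² / 7] = √[6.5774 / 7] = √0.9396 = 0.9693%
IR = r̄ / tracking error = 0.4863 / 0.9693 = 0.5017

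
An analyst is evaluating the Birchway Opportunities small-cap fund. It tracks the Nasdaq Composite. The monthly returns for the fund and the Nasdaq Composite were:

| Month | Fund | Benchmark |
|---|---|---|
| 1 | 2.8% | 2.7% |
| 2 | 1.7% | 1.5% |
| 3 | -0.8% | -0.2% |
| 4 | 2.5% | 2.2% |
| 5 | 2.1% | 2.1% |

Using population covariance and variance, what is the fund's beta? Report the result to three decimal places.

1.267

r̄p = 1.6600%,  r̄m = 1.6600%
Cov = Σ(rp − r̄p)(rm − r̄m) / 5 = 1.2804
Var(rm) = Σ(rm − r̄m)² / 5 = 1.0104
β = Cov / Var = 1.2804 / 1.0104 = 1.2672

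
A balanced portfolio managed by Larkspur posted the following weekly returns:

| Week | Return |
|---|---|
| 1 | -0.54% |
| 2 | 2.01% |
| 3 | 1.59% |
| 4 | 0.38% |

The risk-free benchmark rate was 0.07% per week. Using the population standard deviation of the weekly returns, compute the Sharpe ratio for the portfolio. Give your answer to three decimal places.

0.786

r̄ = (-0.54 + 2.01 + 1.59 + 0.38) / 4 = 3.440 / 4 = 0.8600%
Σ(r − r̄)² = (-0.54 − 0.8600)² + (2.01 − 0.8600)² + (1.59 − 0.8600)² + … = 4.0458
population σ = √(4.0458 / 4) = √1.0115 = 1.0057%
Sharpe = (r̄ − rf) / σ = (0.8600 − 0.07) / 1.0057 = 0.7900 / 1.0057 = 0.7855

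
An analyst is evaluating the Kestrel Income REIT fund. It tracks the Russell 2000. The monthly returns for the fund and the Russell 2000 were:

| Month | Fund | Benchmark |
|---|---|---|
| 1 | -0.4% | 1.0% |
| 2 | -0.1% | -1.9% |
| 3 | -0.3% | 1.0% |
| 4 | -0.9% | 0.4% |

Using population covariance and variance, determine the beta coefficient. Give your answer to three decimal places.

-0.115

r̄p = -0.4250%,  r̄m = 0.1250%
Cov = Σ(rp − r̄p)(rm − r̄m) / 4 = -0.1644
Var(rm) = Σ(rm − r̄m)² / 4 = 1.4269
β = Cov / Var = -0.1644 / 1.4269 = -0.1152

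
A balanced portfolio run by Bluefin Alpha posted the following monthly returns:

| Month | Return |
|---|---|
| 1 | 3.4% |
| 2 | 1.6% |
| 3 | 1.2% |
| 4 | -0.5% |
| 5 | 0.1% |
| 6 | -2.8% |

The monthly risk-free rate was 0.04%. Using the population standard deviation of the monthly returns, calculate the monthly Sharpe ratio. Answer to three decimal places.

0.239

r̄ = (3.4 + 1.6 + 1.2 − 0.5 + 0.1 − 2.8) / 6 = 0.5000%
Population σ = √[Σ(r − r̄)² / 6] = √[22.1600 / 6] = √3.6933 = 1.9218%
Sharpe = (r̄ − rf) / σ = (0.5000 − 0.04) / 1.9218 = 0.4600 / 1.9218 = 0.2394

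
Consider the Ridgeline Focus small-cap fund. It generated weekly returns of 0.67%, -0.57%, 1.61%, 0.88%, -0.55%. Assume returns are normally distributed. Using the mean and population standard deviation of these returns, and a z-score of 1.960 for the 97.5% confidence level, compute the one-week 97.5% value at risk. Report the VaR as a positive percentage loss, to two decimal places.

1.26

μ = (0.67 − 0.57 + 1.61 + 0.88 − 0.55) / 5 = 0.4080%
Σ(r − μ)² = (0.67 − 0.4080)² + (-0.57 − 0.4080)² + (1.61 − 0.4080)² + … = 3.6105
σ = √[3.6105 / 5] = 0.8498%
VaR = −(μ − z·σ) = −(0.4080 − 1.960 × 0.8498) = −(-1.2576) = 1.2576%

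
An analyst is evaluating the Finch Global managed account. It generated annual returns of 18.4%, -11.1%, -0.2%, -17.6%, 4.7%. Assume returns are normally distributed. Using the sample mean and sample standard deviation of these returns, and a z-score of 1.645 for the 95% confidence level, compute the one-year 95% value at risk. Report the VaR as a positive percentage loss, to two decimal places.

μ = (18.4 − 11.1 − 0.2 − 17.6 + 4.7) / 5 = -1.1600%
Σ(r − μ)² = (18.4 − (-1.1600))² + (-11.1 − (-1.1600))² + (-0.2 − (-1.1600))² + … = 786.9320
sample σ = √(786.9320 / 4) = √196.7330 = 14.0262%
VaR = −(μ − z·σ) = −(-1.1600 − 1.645 × 14.0262) = −(-24.2331) = 24.2331%

24.23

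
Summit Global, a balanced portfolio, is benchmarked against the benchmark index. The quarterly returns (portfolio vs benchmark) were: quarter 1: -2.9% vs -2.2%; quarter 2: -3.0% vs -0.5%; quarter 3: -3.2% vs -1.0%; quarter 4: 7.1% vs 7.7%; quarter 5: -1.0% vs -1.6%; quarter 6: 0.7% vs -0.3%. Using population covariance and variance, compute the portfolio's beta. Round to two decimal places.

1.01

r̄p = -0.3833%,  r̄m = 0.3500%
Cov = Σ(rp − r̄p)(rm − r̄m) / 6 = 11.3242
Var(rm) = Σ(rm − r̄m)² / 6 = 11.2158
β = Cov / Var = 11.3242 / 11.2158 = 1.0097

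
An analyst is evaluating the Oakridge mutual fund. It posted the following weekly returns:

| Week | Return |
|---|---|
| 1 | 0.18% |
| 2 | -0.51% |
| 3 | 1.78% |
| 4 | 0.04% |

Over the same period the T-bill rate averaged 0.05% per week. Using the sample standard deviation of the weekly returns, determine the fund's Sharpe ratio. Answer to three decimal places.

0.328

r̄ = (0.18 − 0.51 + 1.78 + 0.04) / 4 = 1.490 / 4 = 0.3725%
Σ(r − r̄)² = 2.9075; sample σ = √(2.9075/3) = 0.9845%
Sharpe = (r̄ − rf) / σ = (0.3725 − 0.05) / 0.9845 = 0.3225 / 0.9845 = 0.3276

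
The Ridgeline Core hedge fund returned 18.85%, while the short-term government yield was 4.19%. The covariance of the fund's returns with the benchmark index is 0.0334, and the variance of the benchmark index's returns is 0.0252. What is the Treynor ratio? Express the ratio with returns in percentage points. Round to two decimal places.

β = Cov / Var = 0.0334 / 0.0252 = 1.3254
Treynor = (Rp − Rf) / β = (18.85% − 4.19%) / 1.3254 = 14.66 / 1.3254 = 11.0608

11.06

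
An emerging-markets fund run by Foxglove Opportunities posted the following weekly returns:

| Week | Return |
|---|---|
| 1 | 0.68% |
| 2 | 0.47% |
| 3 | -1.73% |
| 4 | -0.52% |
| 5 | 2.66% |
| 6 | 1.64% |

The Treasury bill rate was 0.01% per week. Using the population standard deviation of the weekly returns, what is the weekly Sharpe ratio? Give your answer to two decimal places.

0.37

μ = (0.68 + 0.47 − 1.73 − 0.52 + 2.66 + 1.64) / 6 = 0.5333%
Population σ = √[Σ(r − μ)² / 6] = √[12.0051 / 6] = √2.0009 = 1.4145%
Sharpe = (μ − rf) / σ = (0.5333 − 0.01) / 1.4145 = 0.5233 / 1.4145 = 0.3700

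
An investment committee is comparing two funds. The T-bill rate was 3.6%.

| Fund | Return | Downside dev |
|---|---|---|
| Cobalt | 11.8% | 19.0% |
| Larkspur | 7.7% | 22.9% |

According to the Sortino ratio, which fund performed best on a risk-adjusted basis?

Cobalt: Sortino ratio = (11.8% − 3.6%) / 19.0% = 0.432
Larkspur: Sortino ratio = (7.7% − 3.6%) / 22.9% = 0.179
Highest: Cobalt (0.432).

Cobalt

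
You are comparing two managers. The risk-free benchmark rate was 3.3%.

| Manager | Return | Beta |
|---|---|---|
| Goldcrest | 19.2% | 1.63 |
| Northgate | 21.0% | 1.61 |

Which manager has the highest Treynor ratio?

Goldcrest: Treynor = (19.2% − 3.3%) / 1.63 = 9.755
Northgate: Treynor = (21.0% − 3.3%) / 1.61 = 10.994
Highest: Northgate (10.994).

Northgate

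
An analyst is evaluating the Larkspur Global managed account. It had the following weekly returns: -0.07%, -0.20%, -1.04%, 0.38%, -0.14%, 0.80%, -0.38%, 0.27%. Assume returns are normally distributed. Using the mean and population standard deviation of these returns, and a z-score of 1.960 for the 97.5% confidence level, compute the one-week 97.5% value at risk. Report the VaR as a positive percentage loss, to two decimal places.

r̄ = (-0.07 − 0.2 − 1.04 + 0.38 − 0.14 + 0.8 − 0.38 + 0.27) / 8 = -0.0475%
Σ(r − r̄)² = 2.1298; population σ = √(2.1298/8) = 0.5160%
VaR = −(r̄ − z·σ) = −(-0.0475 − 1.960 × 0.5160) = −(-1.0589) = 1.0589%

1.06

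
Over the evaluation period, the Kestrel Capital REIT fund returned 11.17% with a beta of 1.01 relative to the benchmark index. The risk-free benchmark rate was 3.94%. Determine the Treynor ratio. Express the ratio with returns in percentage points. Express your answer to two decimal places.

7.16

Treynor = (Rp − Rf) / β = (11.17% − 3.94%) / 1.01 = 7.23 / 1.01 = 7.1584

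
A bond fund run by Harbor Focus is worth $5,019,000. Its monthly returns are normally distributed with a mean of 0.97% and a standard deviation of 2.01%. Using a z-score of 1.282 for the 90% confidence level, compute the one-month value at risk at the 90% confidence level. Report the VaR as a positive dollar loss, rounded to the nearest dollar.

$80,646

Return at the 90% tail: μ − z·σ = 0.97% − 1.282 × 2.01% = 0.97 − 2.57682 = -1.60682%
VaR = −(-1.60682%) × $5,019,000 = 1.60682% × $5,019,000 = $80,646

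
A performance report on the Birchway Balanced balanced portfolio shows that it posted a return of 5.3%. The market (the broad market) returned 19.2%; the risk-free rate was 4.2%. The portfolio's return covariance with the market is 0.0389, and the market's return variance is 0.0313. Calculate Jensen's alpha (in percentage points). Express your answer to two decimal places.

β = Cov / Var = 0.0389 / 0.0313 = 1.2428
E[R] = Rf + β(Rm − Rf) = 4.2% + 1.2428 × (19.2% − 4.2%) = 22.8420%
α = Rp − E[R] = 5.3% − 22.8420% = -17.5420

-17.54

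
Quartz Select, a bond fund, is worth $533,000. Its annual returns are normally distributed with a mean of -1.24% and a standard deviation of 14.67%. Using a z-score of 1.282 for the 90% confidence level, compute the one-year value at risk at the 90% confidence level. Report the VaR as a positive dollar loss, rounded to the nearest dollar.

Return at the 90% tail: μ − z·σ = -1.24% − 1.282 × 14.67% = -1.24 − 18.80694 = -20.04694%
VaR = −(-20.04694%) × $533,000 = 20.04694% × $533,000 = $106,850

$106,850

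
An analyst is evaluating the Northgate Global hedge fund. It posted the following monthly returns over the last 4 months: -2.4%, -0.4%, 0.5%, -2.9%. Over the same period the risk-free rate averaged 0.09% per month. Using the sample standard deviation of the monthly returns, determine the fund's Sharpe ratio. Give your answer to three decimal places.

r̄ = (-2.4 − 0.4 + 0.5 − 2.9) / 4 = -5.20 / 4 = -1.3000%
Σ(r − r̄)² = 7.8200; sample σ = √(7.8200/3) = 1.6145%
Sharpe = (r̄ − rf) / σ = (-1.3000 − 0.09) / 1.6145 = -1.3900 / 1.6145 = -0.8609

-0.861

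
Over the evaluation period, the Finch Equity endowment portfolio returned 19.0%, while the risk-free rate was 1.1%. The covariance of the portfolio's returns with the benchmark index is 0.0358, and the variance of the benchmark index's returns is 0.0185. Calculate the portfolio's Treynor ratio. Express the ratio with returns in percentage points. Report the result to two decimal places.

β = Cov / Var = 0.0358 / 0.0185 = 1.9351
Treynor = (Rp − Rf) / β = (19.0% − 1.1%) / 1.9351 = 17.90 / 1.9351 = 9.2502

9.25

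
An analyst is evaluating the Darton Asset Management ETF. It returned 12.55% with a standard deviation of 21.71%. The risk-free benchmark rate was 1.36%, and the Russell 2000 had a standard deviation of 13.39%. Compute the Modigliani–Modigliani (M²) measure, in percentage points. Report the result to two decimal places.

Sharpe = (Rp − Rf) / σp = (12.55% − 1.36%) / 21.71% = 0.5154
M² = Rf + Sharpe × σm = 1.36% + 0.5154 × 13.39% = 8.2612%

8.26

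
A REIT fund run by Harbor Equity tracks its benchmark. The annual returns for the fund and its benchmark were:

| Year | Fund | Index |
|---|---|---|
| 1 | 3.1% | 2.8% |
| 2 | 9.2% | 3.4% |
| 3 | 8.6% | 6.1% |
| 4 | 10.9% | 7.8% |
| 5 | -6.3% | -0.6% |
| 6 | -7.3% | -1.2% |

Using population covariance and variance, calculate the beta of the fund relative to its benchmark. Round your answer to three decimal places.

r̄p = 3.0333%,  r̄m = 3.0500%
Cov = Σ(rp − r̄p)(rm − r̄m) / 6 = 22.4117
Var(rm) = Σ(rm − r̄m)² / 6 = 10.5725
β = Cov / Var = 22.4117 / 10.5725 = 2.1198

2.120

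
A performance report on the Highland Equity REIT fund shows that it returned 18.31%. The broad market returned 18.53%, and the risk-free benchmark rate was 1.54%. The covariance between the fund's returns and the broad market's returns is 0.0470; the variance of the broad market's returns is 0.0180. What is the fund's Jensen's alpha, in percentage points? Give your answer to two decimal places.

-27.59

β = Cov / Var = 0.0470 / 0.0180 = 2.6111
E[R] = Rf + β(Rm − Rf) = 1.54% + 2.6111 × (18.53% − 1.54%) = 45.9026%
α = Rp − E[R] = 18.31% − 45.9026% = -27.5926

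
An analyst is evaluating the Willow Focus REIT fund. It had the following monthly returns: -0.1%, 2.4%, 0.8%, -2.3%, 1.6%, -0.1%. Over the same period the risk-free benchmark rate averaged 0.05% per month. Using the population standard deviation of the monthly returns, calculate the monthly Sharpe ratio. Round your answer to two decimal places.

Mean return r̄ = 2.30 / 6 = 0.3833%
Σ(r − r̄)² = 13.3883; population σ = √(13.3883/6) = 1.4938%
Sharpe = (r̄ − rf) / σ = (0.3833 − 0.05) / 1.4938 = 0.3333 / 1.4938 = 0.2231

0.22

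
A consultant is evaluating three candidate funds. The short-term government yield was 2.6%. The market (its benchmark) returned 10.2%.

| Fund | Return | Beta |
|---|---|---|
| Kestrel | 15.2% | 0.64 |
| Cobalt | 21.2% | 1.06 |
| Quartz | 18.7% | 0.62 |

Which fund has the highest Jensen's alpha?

Quartz

Kestrel: α = 15.2% − [2.6% + 0.64 × (10.2% − 2.6%)] = 7.736
Cobalt: α = 21.2% − [2.6% + 1.06 × (10.2% − 2.6%)] = 10.544
Quartz: α = 18.7% − [2.6% + 0.62 × (10.2% − 2.6%)] = 11.388
Highest: Quartz (11.388).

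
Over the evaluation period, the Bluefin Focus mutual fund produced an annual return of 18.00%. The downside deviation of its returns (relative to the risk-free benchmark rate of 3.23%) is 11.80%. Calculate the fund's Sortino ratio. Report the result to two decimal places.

Sortino = (Rp − Rf) / σd = (18.00% − 3.23%) / 11.80% = 14.77% / 11.80% = 1.2517

1.25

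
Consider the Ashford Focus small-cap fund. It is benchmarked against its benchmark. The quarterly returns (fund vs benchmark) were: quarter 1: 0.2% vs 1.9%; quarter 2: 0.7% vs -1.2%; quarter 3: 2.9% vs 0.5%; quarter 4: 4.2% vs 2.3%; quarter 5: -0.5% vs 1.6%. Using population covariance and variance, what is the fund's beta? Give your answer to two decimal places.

0.28

r̄p = 1.5000%,  r̄m = 1.0200%
Cov = Σ(rp − r̄p)(rm − r̄m) / 5 = 0.4400
Var(rm) = Σ(rm − r̄m)² / 5 = 1.5896
β = Cov / Var = 0.4400 / 1.5896 = 0.2768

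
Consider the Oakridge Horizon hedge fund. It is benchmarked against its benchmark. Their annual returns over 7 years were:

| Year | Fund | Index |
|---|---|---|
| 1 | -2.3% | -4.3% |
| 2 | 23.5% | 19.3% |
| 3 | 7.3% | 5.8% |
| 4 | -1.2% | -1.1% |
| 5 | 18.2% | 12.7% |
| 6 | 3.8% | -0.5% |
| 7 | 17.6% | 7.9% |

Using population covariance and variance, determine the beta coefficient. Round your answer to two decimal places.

r̄p = 9.5571%,  r̄m = 5.6857%
Cov = Σ(rp − r̄p)(rm − r̄m) / 7 = 70.7151
Var(rm) = Σ(rm − r̄m)² / 7 = 60.4984
β = Cov / Var = 70.7151 / 60.4984 = 1.1689

1.17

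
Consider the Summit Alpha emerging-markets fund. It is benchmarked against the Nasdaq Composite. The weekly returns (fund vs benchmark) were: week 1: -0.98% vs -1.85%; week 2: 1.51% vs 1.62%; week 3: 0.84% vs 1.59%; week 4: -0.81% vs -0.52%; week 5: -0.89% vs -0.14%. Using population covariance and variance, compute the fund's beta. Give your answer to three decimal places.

0.706

r̄p = -0.0660%,  r̄m = 0.1400%
Cov = Σ(rp − r̄p)(rm − r̄m) / 5 = 1.2374
Var(rm) = Σ(rm − r̄m)² / 5 = 1.7534
β = Cov / Var = 1.2374 / 1.7534 = 0.7057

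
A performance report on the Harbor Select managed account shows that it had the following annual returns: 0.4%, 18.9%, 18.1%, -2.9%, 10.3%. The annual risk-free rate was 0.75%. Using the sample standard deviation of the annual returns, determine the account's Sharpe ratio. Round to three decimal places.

0.823

r̄ = (0.4 + 18.9 + 18.1 − 2.9 + 10.3) / 5 = 44.80 / 5 = 8.9600%
Σ(r − r̄)² = 398.0720; sample σ = √(398.0720/4) = 9.9759%
Sharpe = (r̄ − rf) / σ = (8.9600 − 0.75) / 9.9759 = 8.2100 / 9.9759 = 0.8230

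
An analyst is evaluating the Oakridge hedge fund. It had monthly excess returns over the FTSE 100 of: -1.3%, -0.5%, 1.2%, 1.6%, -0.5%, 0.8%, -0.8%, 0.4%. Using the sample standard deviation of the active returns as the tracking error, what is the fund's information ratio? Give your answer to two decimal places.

0.11

Mean return r̄ = 0.90 / 8 = 0.1125%
Sample std dev = √[7.5288 / 7] = 1.0371%
IR = r̄ / tracking error = 0.1125 / 1.0371 = 0.1085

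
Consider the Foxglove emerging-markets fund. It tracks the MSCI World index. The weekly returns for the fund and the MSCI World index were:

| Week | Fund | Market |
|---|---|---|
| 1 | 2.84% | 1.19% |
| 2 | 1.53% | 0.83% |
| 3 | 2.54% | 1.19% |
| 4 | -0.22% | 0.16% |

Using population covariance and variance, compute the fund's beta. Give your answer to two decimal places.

2.83

r̄p = 1.6725%,  r̄m = 0.8425%
Cov = Σ(rp − r̄p)(rm − r̄m) / 4 = 0.5001
Var(rm) = Σ(rm − r̄m)² / 4 = 0.1769
β = Cov / Var = 0.5001 / 0.1769 = 2.8270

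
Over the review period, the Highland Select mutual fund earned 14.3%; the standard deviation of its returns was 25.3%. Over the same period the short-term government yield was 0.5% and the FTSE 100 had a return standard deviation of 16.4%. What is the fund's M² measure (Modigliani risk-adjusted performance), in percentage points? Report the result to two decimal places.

9.45

Sharpe = (Rp − Rf) / σp = (14.3% − 0.5%) / 25.3% = 0.5455
M² = Rf + Sharpe × σm = 0.5% + 0.5455 × 16.4% = 9.4462%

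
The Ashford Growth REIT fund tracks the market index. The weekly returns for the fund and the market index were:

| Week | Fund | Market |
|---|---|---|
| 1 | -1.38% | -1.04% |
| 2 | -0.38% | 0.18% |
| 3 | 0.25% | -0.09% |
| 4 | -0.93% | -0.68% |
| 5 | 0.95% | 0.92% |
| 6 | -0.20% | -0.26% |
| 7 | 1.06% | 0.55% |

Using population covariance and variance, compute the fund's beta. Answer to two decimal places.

1.24

r̄p = -0.0900%,  r̄m = -0.0600%
Cov = Σ(rp − r̄p)(rm − r̄m) / 7 = 0.4926
Var(rm) = Σ(rm − r̄m)² / 7 = 0.3965
β = Cov / Var = 0.4926 / 0.3965 = 1.2424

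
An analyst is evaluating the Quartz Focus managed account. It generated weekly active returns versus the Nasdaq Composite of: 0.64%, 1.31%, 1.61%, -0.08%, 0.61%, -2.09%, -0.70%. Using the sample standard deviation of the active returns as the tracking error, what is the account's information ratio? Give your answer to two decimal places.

r̄ = (0.64 + 1.31 + 1.61 − 0.08 + 0.61 − 2.09 − 0.7) / 7 = 1.300 / 7 = 0.1857%
Σ(r − r̄)² = 9.7130; sample σ = √(9.7130/6) = 1.2723%
IR = r̄ / tracking error = 0.1857 / 1.2723 = 0.1460

0.15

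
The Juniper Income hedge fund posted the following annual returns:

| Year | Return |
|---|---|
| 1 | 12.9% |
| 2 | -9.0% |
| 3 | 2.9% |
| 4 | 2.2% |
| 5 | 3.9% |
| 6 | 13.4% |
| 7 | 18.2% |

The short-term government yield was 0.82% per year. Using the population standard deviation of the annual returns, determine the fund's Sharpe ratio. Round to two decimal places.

μ = (12.9 − 9 + 2.9 + 2.2 + 3.9 + 13.4 + 18.2) / 7 = 6.3571%
Σ(r − μ)² = 503.7771; population σ = √(503.7771/7) = 8.4834%
Sharpe = (μ − rf) / σ = (6.3571 − 0.82) / 8.4834 = 5.5371 / 8.4834 = 0.6527

0.65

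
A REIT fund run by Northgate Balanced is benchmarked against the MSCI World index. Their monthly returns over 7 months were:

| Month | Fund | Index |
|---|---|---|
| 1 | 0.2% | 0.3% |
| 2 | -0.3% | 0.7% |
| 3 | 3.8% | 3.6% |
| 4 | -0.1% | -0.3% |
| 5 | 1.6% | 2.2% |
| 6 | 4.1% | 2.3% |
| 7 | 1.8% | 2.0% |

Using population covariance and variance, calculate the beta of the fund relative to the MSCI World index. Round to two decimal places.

1.17

r̄p = 1.5857%,  r̄m = 1.5429%
Cov = Σ(rp − r̄p)(rm − r̄m) / 7 = 1.8549
Var(rm) = Σ(rm − r̄m)² / 7 = 1.5853
β = Cov / Var = 1.8549 / 1.5853 = 1.1701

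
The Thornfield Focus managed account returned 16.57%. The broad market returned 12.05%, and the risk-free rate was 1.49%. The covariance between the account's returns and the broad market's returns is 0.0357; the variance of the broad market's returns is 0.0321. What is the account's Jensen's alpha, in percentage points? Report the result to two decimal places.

β = Cov / Var = 0.0357 / 0.0321 = 1.1121
E[R] = Rf + β(Rm − Rf) = 1.49% + 1.1121 × (12.05% − 1.49%) = 13.2338%
α = Rp − E[R] = 16.57% − 13.2338% = 3.3362

3.34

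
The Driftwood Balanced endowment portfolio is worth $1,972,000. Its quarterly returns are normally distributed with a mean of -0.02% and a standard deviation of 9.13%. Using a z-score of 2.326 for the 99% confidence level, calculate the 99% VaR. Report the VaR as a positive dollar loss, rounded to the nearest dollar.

$419,176

Return at the 99% tail: μ − z·σ = -0.02% − 2.326 × 9.13% = -0.02 − 21.23638 = -21.25638%
VaR = −(-21.25638%) × $1,972,000 = 21.25638% × $1,972,000 = $419,176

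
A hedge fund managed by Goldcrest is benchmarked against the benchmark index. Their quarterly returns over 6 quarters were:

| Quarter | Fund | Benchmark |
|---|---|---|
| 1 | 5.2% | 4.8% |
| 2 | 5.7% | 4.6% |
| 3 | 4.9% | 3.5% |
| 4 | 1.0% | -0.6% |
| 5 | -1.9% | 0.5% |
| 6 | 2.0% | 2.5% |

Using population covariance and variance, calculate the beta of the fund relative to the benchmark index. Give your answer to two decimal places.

r̄p = 2.8167%,  r̄m = 2.5500%
Cov = Σ(rp − r̄p)(rm − r̄m) / 6 = 4.7808
Var(rm) = Σ(rm − r̄m)² / 6 = 4.0492
β = Cov / Var = 4.7808 / 4.0492 = 1.1807

1.18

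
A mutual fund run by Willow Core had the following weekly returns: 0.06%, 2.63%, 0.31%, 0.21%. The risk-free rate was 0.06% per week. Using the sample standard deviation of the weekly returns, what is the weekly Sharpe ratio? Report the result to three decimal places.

0.607

r̄ = (0.06 + 2.63 + 0.31 + 0.21) / 4 = 3.210 / 4 = 0.8025%
Sample σ = √[Σ(r − r̄)² / 3] = √[4.4847 / 3] = √1.4949 = 1.2227%
Sharpe = (r̄ − rf) / σ = (0.8025 − 0.06) / 1.2227 = 0.7425 / 1.2227 = 0.6073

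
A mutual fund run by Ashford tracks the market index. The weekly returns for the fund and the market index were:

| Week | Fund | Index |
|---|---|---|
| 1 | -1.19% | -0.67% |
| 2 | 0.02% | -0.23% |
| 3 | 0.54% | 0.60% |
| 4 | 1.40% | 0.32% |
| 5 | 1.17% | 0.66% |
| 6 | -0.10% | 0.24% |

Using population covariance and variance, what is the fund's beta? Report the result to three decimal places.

1.543

r̄p = 0.3067%,  r̄m = 0.1533%
Cov = Σ(rp − r̄p)(rm − r̄m) / 6 = 0.3385
Var(rm) = Σ(rm − r̄m)² / 6 = 0.2194
β = Cov / Var = 0.3385 / 0.2194 = 1.5428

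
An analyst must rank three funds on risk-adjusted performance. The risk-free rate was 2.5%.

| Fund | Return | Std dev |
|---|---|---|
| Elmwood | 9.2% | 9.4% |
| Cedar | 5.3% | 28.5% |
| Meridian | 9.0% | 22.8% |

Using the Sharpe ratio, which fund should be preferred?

Elmwood

Elmwood: Sharpe ratio = (9.2% − 2.5%) / 9.4% = 0.713
Cedar: Sharpe ratio = (5.3% − 2.5%) / 28.5% = 0.098
Meridian: Sharpe ratio = (9.0% − 2.5%) / 22.8% = 0.285
Highest: Elmwood (0.713).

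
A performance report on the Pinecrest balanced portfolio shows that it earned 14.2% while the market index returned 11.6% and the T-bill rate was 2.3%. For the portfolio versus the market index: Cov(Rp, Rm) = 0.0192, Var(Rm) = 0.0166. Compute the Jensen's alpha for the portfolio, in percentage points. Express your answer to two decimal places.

1.14

β = Cov / Var = 0.0192 / 0.0166 = 1.1566
E[R] = Rf + β(Rm − Rf) = 2.3% + 1.1566 × (11.6% − 2.3%) = 13.0564%
α = Rp − E[R] = 14.2% − 13.0564% = 1.1436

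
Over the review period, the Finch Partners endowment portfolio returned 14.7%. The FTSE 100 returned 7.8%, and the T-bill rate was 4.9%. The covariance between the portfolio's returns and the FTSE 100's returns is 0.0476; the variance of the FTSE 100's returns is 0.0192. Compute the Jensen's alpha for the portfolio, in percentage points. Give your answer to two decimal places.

2.61

β = Cov / Var = 0.0476 / 0.0192 = 2.4792
E[R] = Rf + β(Rm − Rf) = 4.9% + 2.4792 × (7.8% − 4.9%) = 12.0897%
α = Rp − E[R] = 14.7% − 12.0897% = 2.6103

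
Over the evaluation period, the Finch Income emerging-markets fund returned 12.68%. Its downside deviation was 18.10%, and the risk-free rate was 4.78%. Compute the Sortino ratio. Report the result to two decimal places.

Sortino = (Rp − Rf) / σd = (12.68% − 4.78%) / 18.10% = 7.90% / 18.10% = 0.4365

0.44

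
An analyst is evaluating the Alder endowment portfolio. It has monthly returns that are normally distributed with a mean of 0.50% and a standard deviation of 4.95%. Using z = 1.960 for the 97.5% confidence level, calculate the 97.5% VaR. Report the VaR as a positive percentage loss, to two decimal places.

9.20

VaR (as % loss) = −(μ − z·σ) = −(0.50% − 1.960 × 4.95%) = −(-9.2020%) = 9.2020%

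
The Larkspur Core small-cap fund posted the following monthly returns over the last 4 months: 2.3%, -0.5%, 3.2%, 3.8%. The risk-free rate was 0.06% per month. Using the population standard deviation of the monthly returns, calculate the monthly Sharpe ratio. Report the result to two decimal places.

1.30

r̄ = (2.3 − 0.5 + 3.2 + 3.8) / 4 = 2.2000%
Σ(r − r̄)² = 10.8600; population σ = √(10.8600/4) = 1.6477%
Sharpe = (r̄ − rf) / σ = (2.2000 − 0.06) / 1.6477 = 2.1400 / 1.6477 = 1.2988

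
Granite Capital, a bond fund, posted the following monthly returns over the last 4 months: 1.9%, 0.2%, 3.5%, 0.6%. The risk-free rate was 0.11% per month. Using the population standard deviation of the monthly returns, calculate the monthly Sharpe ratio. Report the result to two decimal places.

1.12

r̄ = (1.9 + 0.2 + 3.5 + 0.6) / 4 = 1.5500%
Σ(r − r̄)² = (1.9 − 1.5500)² + (0.2 − 1.5500)² + (3.5 − 1.5500)² + … = 6.6500
population σ = √(6.6500 / 4) = √1.6625 = 1.2894%
Sharpe = (r̄ − rf) / σ = (1.5500 − 0.11) / 1.2894 = 1.4400 / 1.2894 = 1.1168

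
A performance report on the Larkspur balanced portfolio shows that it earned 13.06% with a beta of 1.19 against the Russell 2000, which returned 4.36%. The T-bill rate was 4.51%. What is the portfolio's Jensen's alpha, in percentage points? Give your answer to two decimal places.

CAPM expected return = Rf + β(Rm − Rf) = 4.51% + 1.19 × (4.36% − 4.51%) = 4.51 + 1.19 × -0.15 = 4.3315%
Jensen's α = Rp − E[R] = 13.06% − 4.3315% = 8.7285

8.73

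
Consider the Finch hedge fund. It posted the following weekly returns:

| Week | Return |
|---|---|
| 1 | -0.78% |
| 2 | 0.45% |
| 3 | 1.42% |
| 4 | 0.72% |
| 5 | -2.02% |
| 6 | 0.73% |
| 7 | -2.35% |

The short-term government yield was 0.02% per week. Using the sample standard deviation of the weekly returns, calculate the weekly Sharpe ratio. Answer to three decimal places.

Mean return μ = -1.830 / 7 = -0.2614%
Σ(r − μ)² = (-0.78 − (-0.2614))² + (0.45 − (-0.2614))² + … = 13.0031
sample σ = √(13.0031 / 6) = √2.1672 = 1.4721%
Sharpe = (μ − rf) / σ = (-0.2614 − 0.02) / 1.4721 = -0.2814 / 1.4721 = -0.1912

-0.191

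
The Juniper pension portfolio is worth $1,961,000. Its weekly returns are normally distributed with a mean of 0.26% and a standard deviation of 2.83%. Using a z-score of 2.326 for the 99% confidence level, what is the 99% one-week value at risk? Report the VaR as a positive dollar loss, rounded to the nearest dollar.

Return at the 99% tail: μ − z·σ = 0.26% − 2.326 × 2.83% = 0.26 − 6.58258 = -6.32258%
VaR = −(-6.32258%) × $1,961,000 = 6.32258% × $1,961,000 = $123,986

$123,986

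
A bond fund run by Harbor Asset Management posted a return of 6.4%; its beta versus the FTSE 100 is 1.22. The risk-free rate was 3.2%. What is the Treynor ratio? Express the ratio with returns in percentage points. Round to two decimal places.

Treynor = (Rp − Rf) / β = (6.4% − 3.2%) / 1.22 = 3.20 / 1.22 = 2.6230

2.62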